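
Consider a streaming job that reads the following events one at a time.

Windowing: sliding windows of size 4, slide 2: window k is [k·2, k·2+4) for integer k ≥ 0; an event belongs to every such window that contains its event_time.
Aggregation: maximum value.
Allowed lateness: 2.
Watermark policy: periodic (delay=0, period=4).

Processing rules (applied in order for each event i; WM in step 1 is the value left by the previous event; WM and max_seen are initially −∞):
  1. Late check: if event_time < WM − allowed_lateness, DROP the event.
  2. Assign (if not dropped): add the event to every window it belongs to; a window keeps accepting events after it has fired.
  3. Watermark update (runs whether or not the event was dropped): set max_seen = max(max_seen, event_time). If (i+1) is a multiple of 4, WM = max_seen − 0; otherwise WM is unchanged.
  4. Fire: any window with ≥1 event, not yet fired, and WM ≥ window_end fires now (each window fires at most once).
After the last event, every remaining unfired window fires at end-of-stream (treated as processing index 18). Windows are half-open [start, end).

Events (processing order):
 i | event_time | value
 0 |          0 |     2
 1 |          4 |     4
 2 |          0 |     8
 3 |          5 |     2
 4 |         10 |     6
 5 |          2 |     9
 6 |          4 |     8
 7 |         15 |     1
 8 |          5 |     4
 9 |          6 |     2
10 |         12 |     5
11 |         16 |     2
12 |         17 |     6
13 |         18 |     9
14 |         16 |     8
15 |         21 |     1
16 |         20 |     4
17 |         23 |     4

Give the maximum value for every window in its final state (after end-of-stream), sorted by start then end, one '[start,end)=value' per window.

[0,4)=8 [2,6)=8 [4,8)=8 [8,12)=6 [10,14)=6 [12,16)=1 [14,18)=8 [16,20)=9 [18,22)=9 [20,24)=4 [22,26)=4

i=0 t=0 v=2: → [0,4); WM=−∞
i=1 t=4 v=4: → [4,8),[2,6); WM=−∞
i=2 t=0 v=8: → [0,4); WM=−∞
i=3 t=5 v=2: → [4,8),[2,6); WM=5; [0,4) fires=8
i=4 t=10 v=6: → [10,14),[8,12); WM=5
i=5 t=2 v=9: DROP (t<5-2); WM=5
i=6 t=4 v=8: → [4,8),[2,6); WM=5
i=7 t=15 v=1: → [14,18),[12,16); WM=15; [2,6) fires=8 [4,8) fires=8 [8,12) fires=6 [10,14) fires=6
i=8 t=5 v=4: DROP (t<15-2); WM=15
i=9 t=6 v=2: DROP (t<15-2); WM=15
i=10 t=12 v=5: DROP (t<15-2); WM=15
i=11 t=16 v=2: → [16,20),[14,18); WM=16; [12,16) fires=1
i=12 t=17 v=6: → [16,20),[14,18); WM=16
i=13 t=18 v=9: → [18,22),[16,20); WM=16
i=14 t=16 v=8: → [16,20),[14,18); WM=16
i=15 t=21 v=1: → [20,24),[18,22); WM=21; [14,18) fires=8 [16,20) fires=9
i=16 t=20 v=4: → [20,24),[18,22); WM=21
i=17 t=23 v=4: → [22,26),[20,24); WM=21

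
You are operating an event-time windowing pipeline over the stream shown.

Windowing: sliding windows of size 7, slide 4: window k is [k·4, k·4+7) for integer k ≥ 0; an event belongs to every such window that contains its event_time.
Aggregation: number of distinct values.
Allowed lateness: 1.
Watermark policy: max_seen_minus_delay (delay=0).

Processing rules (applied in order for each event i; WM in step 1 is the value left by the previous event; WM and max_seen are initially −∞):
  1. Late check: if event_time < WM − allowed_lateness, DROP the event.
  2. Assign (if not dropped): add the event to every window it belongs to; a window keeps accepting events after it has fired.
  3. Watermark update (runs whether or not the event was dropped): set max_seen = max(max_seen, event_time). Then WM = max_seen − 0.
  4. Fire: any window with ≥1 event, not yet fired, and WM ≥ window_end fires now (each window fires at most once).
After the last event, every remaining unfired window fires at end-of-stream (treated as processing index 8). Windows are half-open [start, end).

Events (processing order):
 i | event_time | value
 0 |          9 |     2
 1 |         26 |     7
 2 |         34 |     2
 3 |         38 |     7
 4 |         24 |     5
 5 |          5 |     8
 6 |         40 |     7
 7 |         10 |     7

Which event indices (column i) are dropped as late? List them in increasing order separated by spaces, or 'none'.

4 5 7

i=0 t=9 v=2: → [8,15),[4,11); WM=9
i=1 t=26 v=7: → [24,31),[20,27); WM=26; [4,11) fires=1 [8,15) fires=1
i=2 t=34 v=2: → [32,39),[28,35); WM=34; [20,27) fires=1 [24,31) fires=1
i=3 t=38 v=7: → [36,43),[32,39); WM=38; [28,35) fires=1
i=4 t=24 v=5: DROP (t<38-1); WM=38
i=5 t=5 v=8: DROP (t<38-1); WM=38
i=6 t=40 v=7: → [40,47),[36,43); WM=40; [32,39) fires=2
i=7 t=10 v=7: DROP (t<40-1); WM=40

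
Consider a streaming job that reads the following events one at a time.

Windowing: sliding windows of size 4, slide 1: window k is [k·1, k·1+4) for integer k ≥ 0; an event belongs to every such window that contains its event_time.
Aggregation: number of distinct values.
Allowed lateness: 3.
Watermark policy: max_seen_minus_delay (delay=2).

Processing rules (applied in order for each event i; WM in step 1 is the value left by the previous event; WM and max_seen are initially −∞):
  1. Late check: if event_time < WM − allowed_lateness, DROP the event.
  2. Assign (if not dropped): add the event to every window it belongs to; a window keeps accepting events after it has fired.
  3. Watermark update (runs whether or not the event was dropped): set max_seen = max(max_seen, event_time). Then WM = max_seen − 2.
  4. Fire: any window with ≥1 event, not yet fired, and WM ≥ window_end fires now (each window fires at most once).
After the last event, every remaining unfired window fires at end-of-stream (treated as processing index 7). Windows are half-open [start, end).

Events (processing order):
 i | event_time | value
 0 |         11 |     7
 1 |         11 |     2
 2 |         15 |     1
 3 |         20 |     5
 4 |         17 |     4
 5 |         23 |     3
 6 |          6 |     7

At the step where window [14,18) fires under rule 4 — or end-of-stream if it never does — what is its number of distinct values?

i=0 t=11 v=7: → [11,15),[10,14),[9,13),[8,12); WM=9
i=1 t=11 v=2: → [11,15),[10,14),[9,13),[8,12); WM=9
i=2 t=15 v=1: → [15,19),[14,18),[13,17),[12,16); WM=13; [8,12) fires=2 [9,13) fires=2
i=3 t=20 v=5: → [20,24),[19,23),[18,22),[17,21); WM=18; [10,14) fires=2 [11,15) fires=2 [12,16) fires=1 [13,17) fires=1 [14,18) fires=1
i=4 t=17 v=4: → [17,21),[16,20),[15,19),[14,18); WM=18
i=5 t=23 v=3: → [23,27),[22,26),[21,25),[20,24); WM=21; [15,19) fires=2 [16,20) fires=1 [17,21) fires=2
i=6 t=6 v=7: DROP (t<21-3); WM=21

1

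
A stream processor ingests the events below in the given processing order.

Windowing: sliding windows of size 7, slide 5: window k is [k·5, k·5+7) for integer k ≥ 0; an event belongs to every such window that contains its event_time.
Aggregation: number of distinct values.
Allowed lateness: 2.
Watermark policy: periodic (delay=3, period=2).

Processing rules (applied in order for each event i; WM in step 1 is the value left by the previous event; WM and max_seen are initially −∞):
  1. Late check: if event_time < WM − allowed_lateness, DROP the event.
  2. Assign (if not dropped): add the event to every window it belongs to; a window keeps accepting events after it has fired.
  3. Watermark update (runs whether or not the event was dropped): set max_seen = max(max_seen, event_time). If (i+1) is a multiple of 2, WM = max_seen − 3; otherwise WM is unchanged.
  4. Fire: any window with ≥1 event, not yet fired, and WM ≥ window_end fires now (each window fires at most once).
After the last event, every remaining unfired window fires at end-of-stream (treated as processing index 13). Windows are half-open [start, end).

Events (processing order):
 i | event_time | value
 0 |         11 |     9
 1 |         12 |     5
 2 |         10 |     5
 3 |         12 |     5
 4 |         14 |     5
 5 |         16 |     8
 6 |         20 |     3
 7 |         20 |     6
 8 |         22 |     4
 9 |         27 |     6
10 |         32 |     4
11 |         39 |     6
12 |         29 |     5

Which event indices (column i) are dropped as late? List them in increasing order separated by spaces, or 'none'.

i=0 t=11 v=9: → [10,17),[5,12); WM=−∞
i=1 t=12 v=5: → [10,17); WM=9
i=2 t=10 v=5: → [10,17),[5,12); WM=9
i=3 t=12 v=5: → [10,17); WM=9
i=4 t=14 v=5: → [10,17); WM=9
i=5 t=16 v=8: → [15,22),[10,17); WM=13; [5,12) fires=2
i=6 t=20 v=3: → [20,27),[15,22); WM=13
i=7 t=20 v=6: → [20,27),[15,22); WM=17; [10,17) fires=3
i=8 t=22 v=4: → [20,27); WM=17
i=9 t=27 v=6: → [25,32); WM=24; [15,22) fires=3
i=10 t=32 v=4: → [30,37); WM=24
i=11 t=39 v=6: → [35,42); WM=36; [20,27) fires=3 [25,32) fires=1
i=12 t=29 v=5: DROP (t<36-2); WM=36

12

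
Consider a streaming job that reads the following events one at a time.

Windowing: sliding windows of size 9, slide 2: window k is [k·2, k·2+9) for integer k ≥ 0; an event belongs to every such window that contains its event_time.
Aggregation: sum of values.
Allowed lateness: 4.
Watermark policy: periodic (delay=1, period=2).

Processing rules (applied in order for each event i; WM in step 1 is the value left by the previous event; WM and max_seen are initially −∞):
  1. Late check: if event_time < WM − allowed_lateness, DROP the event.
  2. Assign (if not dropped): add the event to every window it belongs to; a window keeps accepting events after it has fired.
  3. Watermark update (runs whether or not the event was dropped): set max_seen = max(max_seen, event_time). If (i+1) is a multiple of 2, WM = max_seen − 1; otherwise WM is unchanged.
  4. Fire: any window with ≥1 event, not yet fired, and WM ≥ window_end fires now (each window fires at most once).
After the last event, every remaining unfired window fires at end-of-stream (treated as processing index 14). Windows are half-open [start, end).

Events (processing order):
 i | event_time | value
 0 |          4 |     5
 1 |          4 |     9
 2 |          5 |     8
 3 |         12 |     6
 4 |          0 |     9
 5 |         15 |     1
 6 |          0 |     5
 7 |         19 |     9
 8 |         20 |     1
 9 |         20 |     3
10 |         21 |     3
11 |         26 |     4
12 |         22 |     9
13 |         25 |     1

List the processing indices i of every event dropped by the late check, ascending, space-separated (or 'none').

4 6

i=0 t=4 v=5: → [4,13),[2,11),[0,9); WM=−∞
i=1 t=4 v=9: → [4,13),[2,11),[0,9); WM=3
i=2 t=5 v=8: → [4,13),[2,11),[0,9); WM=3
i=3 t=12 v=6: → [12,21),[10,19),[8,17),[6,15),[4,13); WM=11; [0,9) fires=22 [2,11) fires=22
i=4 t=0 v=9: DROP (t<11-4); WM=11
i=5 t=15 v=1: → [14,23),[12,21),[10,19),[8,17); WM=14; [4,13) fires=28
i=6 t=0 v=5: DROP (t<14-4); WM=14
i=7 t=19 v=9: → [18,27),[16,25),[14,23),[12,21); WM=18; [6,15) fires=6 [8,17) fires=7
i=8 t=20 v=1: → [20,29),[18,27),[16,25),[14,23),[12,21); WM=18
i=9 t=20 v=3: → [20,29),[18,27),[16,25),[14,23),[12,21); WM=19; [10,19) fires=7
i=10 t=21 v=3: → [20,29),[18,27),[16,25),[14,23); WM=19
i=11 t=26 v=4: → [26,35),[24,33),[22,31),[20,29),[18,27); WM=25; [12,21) fires=20 [14,23) fires=17 [16,25) fires=16
i=12 t=22 v=9: → [22,31),[20,29),[18,27),[16,25),[14,23); WM=25
i=13 t=25 v=1: → [24,33),[22,31),[20,29),[18,27); WM=25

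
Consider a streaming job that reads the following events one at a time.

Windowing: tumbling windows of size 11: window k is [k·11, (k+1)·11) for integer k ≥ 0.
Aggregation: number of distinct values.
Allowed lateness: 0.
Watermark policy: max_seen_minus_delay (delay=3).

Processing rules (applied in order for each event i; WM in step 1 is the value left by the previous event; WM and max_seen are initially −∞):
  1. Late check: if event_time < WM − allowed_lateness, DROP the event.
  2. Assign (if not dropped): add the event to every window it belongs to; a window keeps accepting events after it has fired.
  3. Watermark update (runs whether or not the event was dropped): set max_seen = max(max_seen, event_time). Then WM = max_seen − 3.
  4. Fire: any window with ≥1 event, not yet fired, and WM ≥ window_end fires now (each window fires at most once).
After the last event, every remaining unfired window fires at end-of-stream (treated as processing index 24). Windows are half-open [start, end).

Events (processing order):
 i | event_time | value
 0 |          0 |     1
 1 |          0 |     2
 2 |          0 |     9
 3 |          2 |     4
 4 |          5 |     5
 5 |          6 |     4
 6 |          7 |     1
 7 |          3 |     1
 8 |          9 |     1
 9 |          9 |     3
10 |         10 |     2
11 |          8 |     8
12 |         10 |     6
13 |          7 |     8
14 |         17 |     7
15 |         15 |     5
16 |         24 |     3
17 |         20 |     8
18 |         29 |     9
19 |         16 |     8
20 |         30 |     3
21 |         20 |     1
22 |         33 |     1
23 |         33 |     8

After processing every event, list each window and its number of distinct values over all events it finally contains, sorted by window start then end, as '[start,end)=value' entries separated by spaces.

[0,11)=8 [11,22)=2 [22,33)=2 [33,44)=2

i=0 t=0 v=1: → [0,11); WM=-3
i=1 t=0 v=2: → [0,11); WM=-3
i=2 t=0 v=9: → [0,11); WM=-3
i=3 t=2 v=4: → [0,11); WM=-1
i=4 t=5 v=5: → [0,11); WM=2
i=5 t=6 v=4: → [0,11); WM=3
i=6 t=7 v=1: → [0,11); WM=4
i=7 t=3 v=1: DROP (t<4-0); WM=4
i=8 t=9 v=1: → [0,11); WM=6
i=9 t=9 v=3: → [0,11); WM=6
i=10 t=10 v=2: → [0,11); WM=7
i=11 t=8 v=8: → [0,11); WM=7
i=12 t=10 v=6: → [0,11); WM=7
i=13 t=7 v=8: → [0,11); WM=7
i=14 t=17 v=7: → [11,22); WM=14; [0,11) fires=8
i=15 t=15 v=5: → [11,22); WM=14
i=16 t=24 v=3: → [22,33); WM=21
i=17 t=20 v=8: DROP (t<21-0); WM=21
i=18 t=29 v=9: → [22,33); WM=26; [11,22) fires=2
i=19 t=16 v=8: DROP (t<26-0); WM=26
i=20 t=30 v=3: → [22,33); WM=27
i=21 t=20 v=1: DROP (t<27-0); WM=27
i=22 t=33 v=1: → [33,44); WM=30
i=23 t=33 v=8: → [33,44); WM=30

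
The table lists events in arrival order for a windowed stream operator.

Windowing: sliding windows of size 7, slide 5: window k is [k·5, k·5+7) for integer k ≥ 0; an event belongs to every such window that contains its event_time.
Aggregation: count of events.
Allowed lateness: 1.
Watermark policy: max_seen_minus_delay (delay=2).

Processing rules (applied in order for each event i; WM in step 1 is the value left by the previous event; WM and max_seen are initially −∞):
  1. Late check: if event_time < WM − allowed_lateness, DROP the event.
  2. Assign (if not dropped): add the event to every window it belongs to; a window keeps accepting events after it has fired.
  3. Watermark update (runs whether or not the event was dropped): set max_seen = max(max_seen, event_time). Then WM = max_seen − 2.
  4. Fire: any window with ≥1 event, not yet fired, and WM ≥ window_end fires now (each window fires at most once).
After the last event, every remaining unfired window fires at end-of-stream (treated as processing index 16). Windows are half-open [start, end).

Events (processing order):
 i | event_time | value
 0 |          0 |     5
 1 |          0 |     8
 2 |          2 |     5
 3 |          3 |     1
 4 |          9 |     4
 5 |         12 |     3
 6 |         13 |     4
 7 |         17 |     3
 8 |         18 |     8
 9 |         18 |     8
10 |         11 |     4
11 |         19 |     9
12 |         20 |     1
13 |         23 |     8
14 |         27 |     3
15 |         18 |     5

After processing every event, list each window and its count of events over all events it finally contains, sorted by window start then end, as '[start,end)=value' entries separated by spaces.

[0,7)=4 [5,12)=1 [10,17)=2 [15,22)=5 [20,27)=2 [25,32)=1

i=0 t=0 v=5: → [0,7); WM=-2
i=1 t=0 v=8: → [0,7); WM=-2
i=2 t=2 v=5: → [0,7); WM=0
i=3 t=3 v=1: → [0,7); WM=1
i=4 t=9 v=4: → [5,12); WM=7; [0,7) fires=4
i=5 t=12 v=3: → [10,17); WM=10
i=6 t=13 v=4: → [10,17); WM=11
i=7 t=17 v=3: → [15,22); WM=15; [5,12) fires=1
i=8 t=18 v=8: → [15,22); WM=16
i=9 t=18 v=8: → [15,22); WM=16
i=10 t=11 v=4: DROP (t<16-1); WM=16
i=11 t=19 v=9: → [15,22); WM=17; [10,17) fires=2
i=12 t=20 v=1: → [20,27),[15,22); WM=18
i=13 t=23 v=8: → [20,27); WM=21
i=14 t=27 v=3: → [25,32); WM=25; [15,22) fires=5
i=15 t=18 v=5: DROP (t<25-1); WM=25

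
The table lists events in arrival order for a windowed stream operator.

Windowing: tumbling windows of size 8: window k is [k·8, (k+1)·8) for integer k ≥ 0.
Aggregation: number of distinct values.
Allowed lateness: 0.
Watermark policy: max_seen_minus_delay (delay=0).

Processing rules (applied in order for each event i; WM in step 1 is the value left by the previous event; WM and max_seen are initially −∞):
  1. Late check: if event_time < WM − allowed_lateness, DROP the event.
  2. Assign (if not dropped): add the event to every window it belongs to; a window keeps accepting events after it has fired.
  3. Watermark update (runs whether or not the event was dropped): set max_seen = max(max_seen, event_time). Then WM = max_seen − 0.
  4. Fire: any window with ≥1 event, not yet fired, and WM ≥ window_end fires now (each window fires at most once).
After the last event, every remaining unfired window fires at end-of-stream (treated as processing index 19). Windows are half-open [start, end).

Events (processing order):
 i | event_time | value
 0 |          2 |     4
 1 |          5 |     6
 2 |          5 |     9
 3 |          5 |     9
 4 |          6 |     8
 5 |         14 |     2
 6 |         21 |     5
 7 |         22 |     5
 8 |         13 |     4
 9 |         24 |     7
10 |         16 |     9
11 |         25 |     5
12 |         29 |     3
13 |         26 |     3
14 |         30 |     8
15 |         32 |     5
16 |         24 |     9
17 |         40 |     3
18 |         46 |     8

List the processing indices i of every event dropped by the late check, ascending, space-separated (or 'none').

i=0 t=2 v=4: → [0,8); WM=2
i=1 t=5 v=6: → [0,8); WM=5
i=2 t=5 v=9: → [0,8); WM=5
i=3 t=5 v=9: → [0,8); WM=5
i=4 t=6 v=8: → [0,8); WM=6
i=5 t=14 v=2: → [8,16); WM=14; [0,8) fires=4
i=6 t=21 v=5: → [16,24); WM=21; [8,16) fires=1
i=7 t=22 v=5: → [16,24); WM=22
i=8 t=13 v=4: DROP (t<22-0); WM=22
i=9 t=24 v=7: → [24,32); WM=24; [16,24) fires=1
i=10 t=16 v=9: DROP (t<24-0); WM=24
i=11 t=25 v=5: → [24,32); WM=25
i=12 t=29 v=3: → [24,32); WM=29
i=13 t=26 v=3: DROP (t<29-0); WM=29
i=14 t=30 v=8: → [24,32); WM=30
i=15 t=32 v=5: → [32,40); WM=32; [24,32) fires=4
i=16 t=24 v=9: DROP (t<32-0); WM=32
i=17 t=40 v=3: → [40,48); WM=40; [32,40) fires=1
i=18 t=46 v=8: → [40,48); WM=46

8 10 13 16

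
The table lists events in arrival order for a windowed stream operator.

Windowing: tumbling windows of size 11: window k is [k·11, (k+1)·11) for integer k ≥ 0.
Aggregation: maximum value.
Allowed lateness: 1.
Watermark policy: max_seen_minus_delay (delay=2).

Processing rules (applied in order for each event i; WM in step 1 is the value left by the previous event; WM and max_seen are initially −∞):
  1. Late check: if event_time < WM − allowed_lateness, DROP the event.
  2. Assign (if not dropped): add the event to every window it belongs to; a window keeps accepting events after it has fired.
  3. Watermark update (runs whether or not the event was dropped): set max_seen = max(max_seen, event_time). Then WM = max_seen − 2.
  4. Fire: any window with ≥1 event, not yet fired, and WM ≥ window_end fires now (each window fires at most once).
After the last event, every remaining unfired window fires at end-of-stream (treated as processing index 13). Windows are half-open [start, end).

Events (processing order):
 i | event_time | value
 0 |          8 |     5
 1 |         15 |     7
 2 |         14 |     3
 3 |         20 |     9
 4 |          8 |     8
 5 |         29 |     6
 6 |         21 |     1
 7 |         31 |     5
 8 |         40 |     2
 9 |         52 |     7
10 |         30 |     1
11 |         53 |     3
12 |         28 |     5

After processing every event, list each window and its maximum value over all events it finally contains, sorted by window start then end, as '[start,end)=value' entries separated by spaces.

i=0 t=8 v=5: → [0,11); WM=6
i=1 t=15 v=7: → [11,22); WM=13; [0,11) fires=5
i=2 t=14 v=3: → [11,22); WM=13
i=3 t=20 v=9: → [11,22); WM=18
i=4 t=8 v=8: DROP (t<18-1); WM=18
i=5 t=29 v=6: → [22,33); WM=27; [11,22) fires=9
i=6 t=21 v=1: DROP (t<27-1); WM=27
i=7 t=31 v=5: → [22,33); WM=29
i=8 t=40 v=2: → [33,44); WM=38; [22,33) fires=6
i=9 t=52 v=7: → [44,55); WM=50; [33,44) fires=2
i=10 t=30 v=1: DROP (t<50-1); WM=50
i=11 t=53 v=3: → [44,55); WM=51
i=12 t=28 v=5: DROP (t<51-1); WM=51

[0,11)=5 [11,22)=9 [22,33)=6 [33,44)=2 [44,55)=7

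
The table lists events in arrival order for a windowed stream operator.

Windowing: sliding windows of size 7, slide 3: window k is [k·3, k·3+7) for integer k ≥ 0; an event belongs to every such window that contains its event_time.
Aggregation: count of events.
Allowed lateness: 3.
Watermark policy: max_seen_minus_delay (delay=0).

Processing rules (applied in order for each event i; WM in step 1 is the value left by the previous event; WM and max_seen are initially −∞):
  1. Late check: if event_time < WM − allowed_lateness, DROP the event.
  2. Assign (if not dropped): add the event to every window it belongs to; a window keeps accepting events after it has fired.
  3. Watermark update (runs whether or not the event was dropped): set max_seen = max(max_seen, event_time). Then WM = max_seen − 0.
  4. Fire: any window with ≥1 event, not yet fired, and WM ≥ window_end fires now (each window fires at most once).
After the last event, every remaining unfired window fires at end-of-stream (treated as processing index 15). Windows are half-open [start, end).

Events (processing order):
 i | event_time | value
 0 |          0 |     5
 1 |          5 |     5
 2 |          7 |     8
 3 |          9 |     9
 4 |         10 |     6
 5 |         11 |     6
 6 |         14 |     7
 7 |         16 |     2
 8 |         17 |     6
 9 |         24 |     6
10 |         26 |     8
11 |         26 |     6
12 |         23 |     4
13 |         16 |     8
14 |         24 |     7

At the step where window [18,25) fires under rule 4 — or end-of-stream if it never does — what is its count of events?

1

i=0 t=0 v=5: → [0,7); WM=0
i=1 t=5 v=5: → [3,10),[0,7); WM=5
i=2 t=7 v=8: → [6,13),[3,10); WM=7; [0,7) fires=2
i=3 t=9 v=9: → [9,16),[6,13),[3,10); WM=9
i=4 t=10 v=6: → [9,16),[6,13); WM=10; [3,10) fires=3
i=5 t=11 v=6: → [9,16),[6,13); WM=11
i=6 t=14 v=7: → [12,19),[9,16); WM=14; [6,13) fires=4
i=7 t=16 v=2: → [15,22),[12,19); WM=16; [9,16) fires=4
i=8 t=17 v=6: → [15,22),[12,19); WM=17
i=9 t=24 v=6: → [24,31),[21,28),[18,25); WM=24; [12,19) fires=3 [15,22) fires=2
i=10 t=26 v=8: → [24,31),[21,28); WM=26; [18,25) fires=1
i=11 t=26 v=6: → [24,31),[21,28); WM=26
i=12 t=23 v=4: → [21,28),[18,25); WM=26
i=13 t=16 v=8: DROP (t<26-3); WM=26
i=14 t=24 v=7: → [24,31),[21,28),[18,25); WM=26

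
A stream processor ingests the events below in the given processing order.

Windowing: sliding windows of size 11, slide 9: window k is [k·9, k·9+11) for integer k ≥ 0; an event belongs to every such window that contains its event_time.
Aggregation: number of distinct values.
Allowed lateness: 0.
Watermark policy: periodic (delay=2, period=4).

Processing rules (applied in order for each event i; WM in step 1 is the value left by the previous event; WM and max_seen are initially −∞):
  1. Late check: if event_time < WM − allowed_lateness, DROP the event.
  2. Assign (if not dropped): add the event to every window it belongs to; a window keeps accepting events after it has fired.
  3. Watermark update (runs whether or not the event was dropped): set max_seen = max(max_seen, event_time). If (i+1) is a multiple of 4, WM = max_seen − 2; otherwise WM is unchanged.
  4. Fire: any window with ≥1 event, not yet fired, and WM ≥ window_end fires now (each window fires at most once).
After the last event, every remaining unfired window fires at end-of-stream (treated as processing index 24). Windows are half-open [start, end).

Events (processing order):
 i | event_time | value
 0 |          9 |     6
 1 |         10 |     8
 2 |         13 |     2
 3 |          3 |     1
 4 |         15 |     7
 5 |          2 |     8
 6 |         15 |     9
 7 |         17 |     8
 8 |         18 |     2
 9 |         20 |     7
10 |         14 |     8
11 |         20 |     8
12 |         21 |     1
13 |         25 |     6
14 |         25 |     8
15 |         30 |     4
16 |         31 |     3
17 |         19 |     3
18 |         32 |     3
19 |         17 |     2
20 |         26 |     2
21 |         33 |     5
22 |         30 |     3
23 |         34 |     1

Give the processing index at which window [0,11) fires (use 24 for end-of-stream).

3

i=0 t=9 v=6: → [9,20),[0,11); WM=−∞
i=1 t=10 v=8: → [9,20),[0,11); WM=−∞
i=2 t=13 v=2: → [9,20); WM=−∞
i=3 t=3 v=1: → [0,11); WM=11; [0,11) fires=3
i=4 t=15 v=7: → [9,20); WM=11
i=5 t=2 v=8: DROP (t<11-0); WM=11
i=6 t=15 v=9: → [9,20); WM=11
i=7 t=17 v=8: → [9,20); WM=15
i=8 t=18 v=2: → [18,29),[9,20); WM=15
i=9 t=20 v=7: → [18,29); WM=15
i=10 t=14 v=8: DROP (t<15-0); WM=15
i=11 t=20 v=8: → [18,29); WM=18
i=12 t=21 v=1: → [18,29); WM=18
i=13 t=25 v=6: → [18,29); WM=18
i=14 t=25 v=8: → [18,29); WM=18
i=15 t=30 v=4: → [27,38); WM=28; [9,20) fires=5
i=16 t=31 v=3: → [27,38); WM=28
i=17 t=19 v=3: DROP (t<28-0); WM=28
i=18 t=32 v=3: → [27,38); WM=28
i=19 t=17 v=2: DROP (t<28-0); WM=30; [18,29) fires=5
i=20 t=26 v=2: DROP (t<30-0); WM=30
i=21 t=33 v=5: → [27,38); WM=30
i=22 t=30 v=3: → [27,38); WM=30
i=23 t=34 v=1: → [27,38); WM=32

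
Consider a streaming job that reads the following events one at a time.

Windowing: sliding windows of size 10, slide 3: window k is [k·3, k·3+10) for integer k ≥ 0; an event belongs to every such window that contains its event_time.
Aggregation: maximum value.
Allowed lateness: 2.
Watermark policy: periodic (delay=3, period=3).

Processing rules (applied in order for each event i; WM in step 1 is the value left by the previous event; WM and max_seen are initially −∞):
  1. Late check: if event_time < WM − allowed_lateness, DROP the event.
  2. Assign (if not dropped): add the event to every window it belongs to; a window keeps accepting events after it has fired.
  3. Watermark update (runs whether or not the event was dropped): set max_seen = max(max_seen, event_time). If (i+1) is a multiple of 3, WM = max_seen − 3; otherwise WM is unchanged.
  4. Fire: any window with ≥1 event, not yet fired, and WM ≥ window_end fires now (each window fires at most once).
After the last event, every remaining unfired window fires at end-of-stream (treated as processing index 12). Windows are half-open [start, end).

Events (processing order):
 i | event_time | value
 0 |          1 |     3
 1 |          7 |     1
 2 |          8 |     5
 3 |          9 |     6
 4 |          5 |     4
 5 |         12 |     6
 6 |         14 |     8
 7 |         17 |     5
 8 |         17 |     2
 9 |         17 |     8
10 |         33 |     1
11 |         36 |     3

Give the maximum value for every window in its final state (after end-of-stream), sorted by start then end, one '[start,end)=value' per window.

i=0 t=1 v=3: → [0,10); WM=−∞
i=1 t=7 v=1: → [6,16),[3,13),[0,10); WM=−∞
i=2 t=8 v=5: → [6,16),[3,13),[0,10); WM=5
i=3 t=9 v=6: → [9,19),[6,16),[3,13),[0,10); WM=5
i=4 t=5 v=4: → [3,13),[0,10); WM=5
i=5 t=12 v=6: → [12,22),[9,19),[6,16),[3,13); WM=9
i=6 t=14 v=8: → [12,22),[9,19),[6,16); WM=9
i=7 t=17 v=5: → [15,25),[12,22),[9,19); WM=9
i=8 t=17 v=2: → [15,25),[12,22),[9,19); WM=14; [0,10) fires=6 [3,13) fires=6
i=9 t=17 v=8: → [15,25),[12,22),[9,19); WM=14
i=10 t=33 v=1: → [33,43),[30,40),[27,37),[24,34); WM=14
i=11 t=36 v=3: → [36,46),[33,43),[30,40),[27,37); WM=33; [6,16) fires=8 [9,19) fires=8 [12,22) fires=8 [15,25) fires=8

[0,10)=6 [3,13)=6 [6,16)=8 [9,19)=8 [12,22)=8 [15,25)=8 [24,34)=1 [27,37)=3 [30,40)=3 [33,43)=3 [36,46)=3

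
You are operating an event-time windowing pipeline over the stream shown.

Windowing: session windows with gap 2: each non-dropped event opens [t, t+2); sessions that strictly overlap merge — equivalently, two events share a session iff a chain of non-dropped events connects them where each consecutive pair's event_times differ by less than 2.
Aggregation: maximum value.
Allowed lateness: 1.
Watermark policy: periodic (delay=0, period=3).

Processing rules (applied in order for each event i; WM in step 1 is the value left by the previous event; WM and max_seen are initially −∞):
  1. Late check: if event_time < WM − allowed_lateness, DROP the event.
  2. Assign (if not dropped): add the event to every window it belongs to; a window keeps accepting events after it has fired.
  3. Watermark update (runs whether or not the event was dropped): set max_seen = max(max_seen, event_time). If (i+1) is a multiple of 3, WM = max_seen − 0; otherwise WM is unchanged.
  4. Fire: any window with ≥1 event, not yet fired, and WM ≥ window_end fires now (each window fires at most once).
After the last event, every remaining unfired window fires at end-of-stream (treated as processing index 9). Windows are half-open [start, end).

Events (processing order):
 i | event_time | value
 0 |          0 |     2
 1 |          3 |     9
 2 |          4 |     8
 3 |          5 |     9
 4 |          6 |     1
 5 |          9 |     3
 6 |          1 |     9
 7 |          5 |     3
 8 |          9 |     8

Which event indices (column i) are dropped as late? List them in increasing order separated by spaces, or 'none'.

i=0 t=0 v=2: → [0,2); WM=−∞
i=1 t=3 v=9: → [3,5); WM=−∞
i=2 t=4 v=8: → [3,6); WM=4
i=3 t=5 v=9: → [3,7); WM=4
i=4 t=6 v=1: → [3,8); WM=4
i=5 t=9 v=3: → [9,11); WM=9
i=6 t=1 v=9: DROP (t<9-1); WM=9
i=7 t=5 v=3: DROP (t<9-1); WM=9
i=8 t=9 v=8: → [9,11); WM=9

6 7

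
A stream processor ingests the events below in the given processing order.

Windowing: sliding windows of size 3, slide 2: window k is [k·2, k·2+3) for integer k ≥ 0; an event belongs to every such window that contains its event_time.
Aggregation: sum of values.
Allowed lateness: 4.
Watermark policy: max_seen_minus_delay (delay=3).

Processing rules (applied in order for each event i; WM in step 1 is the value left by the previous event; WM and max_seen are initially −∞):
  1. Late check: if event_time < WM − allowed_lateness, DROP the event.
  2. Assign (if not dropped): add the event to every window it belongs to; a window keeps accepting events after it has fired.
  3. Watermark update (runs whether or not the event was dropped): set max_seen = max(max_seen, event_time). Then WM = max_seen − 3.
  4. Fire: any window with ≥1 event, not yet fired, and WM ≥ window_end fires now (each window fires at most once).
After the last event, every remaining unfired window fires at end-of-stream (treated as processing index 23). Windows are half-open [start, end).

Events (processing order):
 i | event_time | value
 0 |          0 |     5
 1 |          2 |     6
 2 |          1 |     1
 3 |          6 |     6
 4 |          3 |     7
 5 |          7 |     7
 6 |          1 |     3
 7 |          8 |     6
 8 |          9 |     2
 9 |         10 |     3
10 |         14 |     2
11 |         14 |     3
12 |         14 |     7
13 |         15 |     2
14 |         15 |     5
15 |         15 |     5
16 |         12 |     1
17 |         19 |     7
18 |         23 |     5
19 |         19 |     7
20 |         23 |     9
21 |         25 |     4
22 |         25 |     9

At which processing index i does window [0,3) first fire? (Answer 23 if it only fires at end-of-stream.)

3

i=0 t=0 v=5: → [0,3); WM=-3
i=1 t=2 v=6: → [2,5),[0,3); WM=-1
i=2 t=1 v=1: → [0,3); WM=-1
i=3 t=6 v=6: → [6,9),[4,7); WM=3; [0,3) fires=12
i=4 t=3 v=7: → [2,5); WM=3
i=5 t=7 v=7: → [6,9); WM=4
i=6 t=1 v=3: → [0,3); WM=4
i=7 t=8 v=6: → [8,11),[6,9); WM=5; [2,5) fires=13
i=8 t=9 v=2: → [8,11); WM=6
i=9 t=10 v=3: → [10,13),[8,11); WM=7; [4,7) fires=6
i=10 t=14 v=2: → [14,17),[12,15); WM=11; [6,9) fires=19 [8,11) fires=11
i=11 t=14 v=3: → [14,17),[12,15); WM=11
i=12 t=14 v=7: → [14,17),[12,15); WM=11
i=13 t=15 v=2: → [14,17); WM=12
i=14 t=15 v=5: → [14,17); WM=12
i=15 t=15 v=5: → [14,17); WM=12
i=16 t=12 v=1: → [12,15),[10,13); WM=12
i=17 t=19 v=7: → [18,21); WM=16; [10,13) fires=4 [12,15) fires=13
i=18 t=23 v=5: → [22,25); WM=20; [14,17) fires=24
i=19 t=19 v=7: → [18,21); WM=20
i=20 t=23 v=9: → [22,25); WM=20
i=21 t=25 v=4: → [24,27); WM=22; [18,21) fires=14
i=22 t=25 v=9: → [24,27); WM=22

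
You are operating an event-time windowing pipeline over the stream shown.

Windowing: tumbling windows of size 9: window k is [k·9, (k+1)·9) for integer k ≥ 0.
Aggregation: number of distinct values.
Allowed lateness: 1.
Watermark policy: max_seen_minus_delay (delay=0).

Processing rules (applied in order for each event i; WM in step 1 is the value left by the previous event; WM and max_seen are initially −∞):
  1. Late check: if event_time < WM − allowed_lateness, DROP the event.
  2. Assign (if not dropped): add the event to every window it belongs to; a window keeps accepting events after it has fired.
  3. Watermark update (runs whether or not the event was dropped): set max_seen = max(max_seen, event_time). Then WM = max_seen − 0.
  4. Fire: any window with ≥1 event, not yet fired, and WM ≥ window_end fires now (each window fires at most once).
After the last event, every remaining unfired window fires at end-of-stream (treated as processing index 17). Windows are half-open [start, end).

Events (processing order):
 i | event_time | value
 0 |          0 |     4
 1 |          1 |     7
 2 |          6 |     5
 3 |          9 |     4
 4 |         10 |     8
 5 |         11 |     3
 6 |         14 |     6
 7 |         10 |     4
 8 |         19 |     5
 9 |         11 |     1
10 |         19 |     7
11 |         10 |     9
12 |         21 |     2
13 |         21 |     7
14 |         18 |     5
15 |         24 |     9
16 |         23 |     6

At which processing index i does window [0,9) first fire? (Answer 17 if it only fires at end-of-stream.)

i=0 t=0 v=4: → [0,9); WM=0
i=1 t=1 v=7: → [0,9); WM=1
i=2 t=6 v=5: → [0,9); WM=6
i=3 t=9 v=4: → [9,18); WM=9; [0,9) fires=3
i=4 t=10 v=8: → [9,18); WM=10
i=5 t=11 v=3: → [9,18); WM=11
i=6 t=14 v=6: → [9,18); WM=14
i=7 t=10 v=4: DROP (t<14-1); WM=14
i=8 t=19 v=5: → [18,27); WM=19; [9,18) fires=4
i=9 t=11 v=1: DROP (t<19-1); WM=19
i=10 t=19 v=7: → [18,27); WM=19
i=11 t=10 v=9: DROP (t<19-1); WM=19
i=12 t=21 v=2: → [18,27); WM=21
i=13 t=21 v=7: → [18,27); WM=21
i=14 t=18 v=5: DROP (t<21-1); WM=21
i=15 t=24 v=9: → [18,27); WM=24
i=16 t=23 v=6: → [18,27); WM=24

3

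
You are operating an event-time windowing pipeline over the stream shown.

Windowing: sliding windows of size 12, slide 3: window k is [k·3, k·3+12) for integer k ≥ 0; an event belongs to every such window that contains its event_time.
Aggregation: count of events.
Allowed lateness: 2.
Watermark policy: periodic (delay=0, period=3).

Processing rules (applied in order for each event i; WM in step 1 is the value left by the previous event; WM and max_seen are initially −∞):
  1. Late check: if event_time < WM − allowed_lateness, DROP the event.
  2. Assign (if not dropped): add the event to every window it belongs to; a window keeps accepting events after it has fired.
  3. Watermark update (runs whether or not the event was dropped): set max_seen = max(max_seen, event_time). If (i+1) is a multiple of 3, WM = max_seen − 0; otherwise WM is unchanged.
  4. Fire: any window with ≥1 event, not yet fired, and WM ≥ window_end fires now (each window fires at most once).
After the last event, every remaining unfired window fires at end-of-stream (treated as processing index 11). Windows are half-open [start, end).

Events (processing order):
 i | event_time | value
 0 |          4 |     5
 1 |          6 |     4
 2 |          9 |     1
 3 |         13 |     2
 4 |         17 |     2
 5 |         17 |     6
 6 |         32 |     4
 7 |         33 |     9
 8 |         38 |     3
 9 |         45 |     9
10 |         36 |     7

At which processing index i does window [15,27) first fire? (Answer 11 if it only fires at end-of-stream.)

8

i=0 t=4 v=5: → [3,15),[0,12); WM=−∞
i=1 t=6 v=4: → [6,18),[3,15),[0,12); WM=−∞
i=2 t=9 v=1: → [9,21),[6,18),[3,15),[0,12); WM=9
i=3 t=13 v=2: → [12,24),[9,21),[6,18),[3,15); WM=9
i=4 t=17 v=2: → [15,27),[12,24),[9,21),[6,18); WM=9
i=5 t=17 v=6: → [15,27),[12,24),[9,21),[6,18); WM=17; [0,12) fires=3 [3,15) fires=4
i=6 t=32 v=4: → [30,42),[27,39),[24,36),[21,33); WM=17
i=7 t=33 v=9: → [33,45),[30,42),[27,39),[24,36); WM=17
i=8 t=38 v=3: → [36,48),[33,45),[30,42),[27,39); WM=38; [6,18) fires=5 [9,21) fires=4 [12,24) fires=3 [15,27) fires=2 [21,33) fires=1 [24,36) fires=2
i=9 t=45 v=9: → [45,57),[42,54),[39,51),[36,48); WM=38
i=10 t=36 v=7: → [36,48),[33,45),[30,42),[27,39); WM=38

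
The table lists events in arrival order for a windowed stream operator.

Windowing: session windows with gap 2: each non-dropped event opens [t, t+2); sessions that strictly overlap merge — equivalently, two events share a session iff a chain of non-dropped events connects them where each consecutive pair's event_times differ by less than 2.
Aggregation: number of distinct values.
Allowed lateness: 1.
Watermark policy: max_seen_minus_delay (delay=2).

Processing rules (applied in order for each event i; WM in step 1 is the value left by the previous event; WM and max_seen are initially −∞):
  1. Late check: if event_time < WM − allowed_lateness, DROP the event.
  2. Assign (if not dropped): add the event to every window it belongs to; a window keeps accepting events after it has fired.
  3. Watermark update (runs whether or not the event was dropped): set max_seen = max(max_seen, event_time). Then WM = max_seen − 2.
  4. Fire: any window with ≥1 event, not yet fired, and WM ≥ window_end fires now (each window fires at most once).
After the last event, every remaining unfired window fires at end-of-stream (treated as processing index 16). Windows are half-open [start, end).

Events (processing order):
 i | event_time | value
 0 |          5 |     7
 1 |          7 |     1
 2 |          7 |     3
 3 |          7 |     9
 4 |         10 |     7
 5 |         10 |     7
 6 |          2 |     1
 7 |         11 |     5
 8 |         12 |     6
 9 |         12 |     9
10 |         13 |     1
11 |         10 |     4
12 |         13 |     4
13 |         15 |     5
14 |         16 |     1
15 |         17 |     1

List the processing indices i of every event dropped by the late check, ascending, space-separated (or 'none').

i=0 t=5 v=7: → [5,7); WM=3
i=1 t=7 v=1: → [7,9); WM=5
i=2 t=7 v=3: → [7,9); WM=5
i=3 t=7 v=9: → [7,9); WM=5
i=4 t=10 v=7: → [10,12); WM=8
i=5 t=10 v=7: → [10,12); WM=8
i=6 t=2 v=1: DROP (t<8-1); WM=8
i=7 t=11 v=5: → [10,13); WM=9
i=8 t=12 v=6: → [10,14); WM=10
i=9 t=12 v=9: → [10,14); WM=10
i=10 t=13 v=1: → [10,15); WM=11
i=11 t=10 v=4: → [10,15); WM=11
i=12 t=13 v=4: → [10,15); WM=11
i=13 t=15 v=5: → [15,17); WM=13
i=14 t=16 v=1: → [15,18); WM=14
i=15 t=17 v=1: → [15,19); WM=15

6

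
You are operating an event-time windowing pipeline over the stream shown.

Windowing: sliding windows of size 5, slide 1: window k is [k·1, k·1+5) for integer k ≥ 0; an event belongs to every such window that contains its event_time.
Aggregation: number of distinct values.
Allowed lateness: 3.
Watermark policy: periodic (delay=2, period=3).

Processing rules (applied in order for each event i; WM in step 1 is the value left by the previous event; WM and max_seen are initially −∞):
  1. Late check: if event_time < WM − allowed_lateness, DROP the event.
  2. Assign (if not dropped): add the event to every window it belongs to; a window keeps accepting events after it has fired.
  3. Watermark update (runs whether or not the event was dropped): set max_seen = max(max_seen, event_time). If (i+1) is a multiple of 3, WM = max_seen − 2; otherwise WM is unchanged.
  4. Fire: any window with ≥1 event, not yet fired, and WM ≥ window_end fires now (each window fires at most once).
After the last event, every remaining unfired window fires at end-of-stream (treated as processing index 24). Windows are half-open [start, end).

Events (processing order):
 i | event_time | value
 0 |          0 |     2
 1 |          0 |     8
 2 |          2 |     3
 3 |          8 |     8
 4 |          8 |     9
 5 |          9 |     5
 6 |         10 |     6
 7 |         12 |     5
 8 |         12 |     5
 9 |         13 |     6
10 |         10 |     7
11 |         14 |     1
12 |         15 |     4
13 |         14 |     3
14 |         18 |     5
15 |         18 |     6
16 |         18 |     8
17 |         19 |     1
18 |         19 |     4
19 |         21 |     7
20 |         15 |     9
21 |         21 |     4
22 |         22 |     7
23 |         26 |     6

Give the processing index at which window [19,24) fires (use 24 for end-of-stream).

23

i=0 t=0 v=2: → [0,5); WM=−∞
i=1 t=0 v=8: → [0,5); WM=−∞
i=2 t=2 v=3: → [2,7),[1,6),[0,5); WM=0
i=3 t=8 v=8: → [8,13),[7,12),[6,11),[5,10),[4,9); WM=0
i=4 t=8 v=9: → [8,13),[7,12),[6,11),[5,10),[4,9); WM=0
i=5 t=9 v=5: → [9,14),[8,13),[7,12),[6,11),[5,10); WM=7; [0,5) fires=3 [1,6) fires=1 [2,7) fires=1
i=6 t=10 v=6: → [10,15),[9,14),[8,13),[7,12),[6,11); WM=7
i=7 t=12 v=5: → [12,17),[11,16),[10,15),[9,14),[8,13); WM=7
i=8 t=12 v=5: → [12,17),[11,16),[10,15),[9,14),[8,13); WM=10; [4,9) fires=2 [5,10) fires=3
i=9 t=13 v=6: → [13,18),[12,17),[11,16),[10,15),[9,14); WM=10
i=10 t=10 v=7: → [10,15),[9,14),[8,13),[7,12),[6,11); WM=10
i=11 t=14 v=1: → [14,19),[13,18),[12,17),[11,16),[10,15); WM=12; [6,11) fires=5 [7,12) fires=5
i=12 t=15 v=4: → [15,20),[14,19),[13,18),[12,17),[11,16); WM=12
i=13 t=14 v=3: → [14,19),[13,18),[12,17),[11,16),[10,15); WM=12
i=14 t=18 v=5: → [18,23),[17,22),[16,21),[15,20),[14,19); WM=16; [8,13) fires=5 [9,14) fires=3 [10,15) fires=5 [11,16) fires=5
i=15 t=18 v=6: → [18,23),[17,22),[16,21),[15,20),[14,19); WM=16
i=16 t=18 v=8: → [18,23),[17,22),[16,21),[15,20),[14,19); WM=16
i=17 t=19 v=1: → [19,24),[18,23),[17,22),[16,21),[15,20); WM=17; [12,17) fires=5
i=18 t=19 v=4: → [19,24),[18,23),[17,22),[16,21),[15,20); WM=17
i=19 t=21 v=7: → [21,26),[20,25),[19,24),[18,23),[17,22); WM=17
i=20 t=15 v=9: → [15,20),[14,19),[13,18),[12,17),[11,16); WM=19; [13,18) fires=5 [14,19) fires=7
i=21 t=21 v=4: → [21,26),[20,25),[19,24),[18,23),[17,22); WM=19
i=22 t=22 v=7: → [22,27),[21,26),[20,25),[19,24),[18,23); WM=19
i=23 t=26 v=6: → [26,31),[25,30),[24,29),[23,28),[22,27); WM=24; [15,20) fires=6 [16,21) fires=5 [17,22) fires=6 [18,23) fires=6 [19,24) fires=3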